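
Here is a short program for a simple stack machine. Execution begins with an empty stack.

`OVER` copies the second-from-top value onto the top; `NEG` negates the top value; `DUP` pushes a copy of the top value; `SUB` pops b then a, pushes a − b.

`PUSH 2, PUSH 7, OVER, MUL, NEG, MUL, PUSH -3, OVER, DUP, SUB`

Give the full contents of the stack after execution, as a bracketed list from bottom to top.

[-28, -3, 0]

PUSH 2  : [2]
PUSH 7  : [2, 7]
OVER    : [2, 7, 2]
MUL     : [2, 14]
NEG     : [2, -14]
MUL     : [-28]
PUSH -3 : [-28, -3]
OVER    : [-28, -3, -28]
DUP     : [-28, -3, -28, -28]
SUB     : [-28, -3, 0]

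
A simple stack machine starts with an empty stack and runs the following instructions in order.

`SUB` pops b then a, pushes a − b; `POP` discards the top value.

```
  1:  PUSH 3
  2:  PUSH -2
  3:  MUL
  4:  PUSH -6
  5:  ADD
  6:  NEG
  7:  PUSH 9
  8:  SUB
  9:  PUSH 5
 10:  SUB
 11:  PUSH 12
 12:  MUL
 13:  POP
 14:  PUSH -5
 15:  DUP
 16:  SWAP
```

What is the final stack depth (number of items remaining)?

2

PUSH 3  : 3
PUSH -2 : 3 -2
MUL     : -6
PUSH -6 : -6 -6
ADD     : -12
NEG     : 12
PUSH 9  : 12 9
SUB     : 3
PUSH 5  : 3 5
SUB     : -2
PUSH 12 : -2 12
MUL     : -24
POP     : (empty)
PUSH -5 : -5
DUP     : -5 -5
SWAP    : -5 -5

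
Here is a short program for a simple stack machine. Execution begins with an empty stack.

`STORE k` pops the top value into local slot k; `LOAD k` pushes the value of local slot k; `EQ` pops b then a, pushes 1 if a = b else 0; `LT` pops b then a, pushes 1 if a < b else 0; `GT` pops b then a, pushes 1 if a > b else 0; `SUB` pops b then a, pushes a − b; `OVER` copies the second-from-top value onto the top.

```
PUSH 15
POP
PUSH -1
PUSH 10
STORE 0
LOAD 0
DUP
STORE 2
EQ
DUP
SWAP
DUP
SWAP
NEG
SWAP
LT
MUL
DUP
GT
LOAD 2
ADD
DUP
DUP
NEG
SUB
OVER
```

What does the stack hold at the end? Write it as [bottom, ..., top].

PUSH 15 -> [15]
POP     -> []
PUSH -1 -> [-1]
PUSH 10 -> [-1, 10]
STORE 0 -> [-1]
LOAD 0  -> [-1, 10]
DUP     -> [-1, 10, 10]
STORE 2 -> [-1, 10]
EQ      -> [0]
DUP     -> [0, 0]
SWAP    -> [0, 0]
DUP     -> [0, 0, 0]
SWAP    -> [0, 0, 0]
NEG     -> [0, 0, 0]
SWAP    -> [0, 0, 0]
LT      -> [0, 0]
MUL     -> [0]
DUP     -> [0, 0]
GT      -> [0]
LOAD 2  -> [0, 10]
ADD     -> [10]
DUP     -> [10, 10]
DUP     -> [10, 10, 10]
NEG     -> [10, 10, -10]
SUB     -> [10, 20]
OVER    -> [10, 20, 10]

[10, 20, 10]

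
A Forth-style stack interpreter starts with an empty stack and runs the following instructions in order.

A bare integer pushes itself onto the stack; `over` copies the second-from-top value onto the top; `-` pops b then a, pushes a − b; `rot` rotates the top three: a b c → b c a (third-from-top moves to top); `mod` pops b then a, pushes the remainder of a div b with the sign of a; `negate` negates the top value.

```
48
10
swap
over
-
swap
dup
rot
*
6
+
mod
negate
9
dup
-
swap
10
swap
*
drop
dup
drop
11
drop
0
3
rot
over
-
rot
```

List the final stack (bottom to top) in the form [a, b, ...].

[3, -3, 0]

48      [48]
10      [48, 10]
swap    [10, 48]
over    [10, 48, 10]
-       [10, 38]
swap    [38, 10]
dup     [38, 10, 10]
rot     [10, 10, 38]
*       [10, 380]
6       [10, 380, 6]
+       [10, 386]
mod     [10]
negate  [-10]
9       [-10, 9]
dup     [-10, 9, 9]
-       [-10, 0]
swap    [0, -10]
10      [0, -10, 10]
swap    [0, 10, -10]
*       [0, -100]
drop    [0]
dup     [0, 0]
drop    [0]
11      [0, 11]
drop    [0]
0       [0, 0]
3       [0, 0, 3]
rot     [0, 3, 0]
over    [0, 3, 0, 3]
-       [0, 3, -3]
rot     [3, -3, 0]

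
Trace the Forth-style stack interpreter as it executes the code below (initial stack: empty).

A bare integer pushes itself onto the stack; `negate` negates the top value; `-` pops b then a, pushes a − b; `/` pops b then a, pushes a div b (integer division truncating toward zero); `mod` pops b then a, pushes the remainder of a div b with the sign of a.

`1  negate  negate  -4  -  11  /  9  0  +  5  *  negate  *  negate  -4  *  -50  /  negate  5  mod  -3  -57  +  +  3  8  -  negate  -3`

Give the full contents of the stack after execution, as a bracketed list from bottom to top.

1      → [1]
negate → [-1]
negate → [1]
-4     → [1, -4]
-      → [5]
11     → [5, 11]
/      → [0]
9      → [0, 9]
0      → [0, 9, 0]
+      → [0, 9]
5      → [0, 9, 5]
*      → [0, 45]
negate → [0, -45]
*      → [0]
negate → [0]
-4     → [0, -4]
*      → [0]
-50    → [0, -50]
/      → [0]
negate → [0]
5      → [0, 5]
mod    → [0]
-3     → [0, -3]
-57    → [0, -3, -57]
+      → [0, -60]
+      → [-60]
3      → [-60, 3]
8      → [-60, 3, 8]
-      → [-60, -5]
negate → [-60, 5]
-3     → [-60, 5, -3]

[-60, 5, -3]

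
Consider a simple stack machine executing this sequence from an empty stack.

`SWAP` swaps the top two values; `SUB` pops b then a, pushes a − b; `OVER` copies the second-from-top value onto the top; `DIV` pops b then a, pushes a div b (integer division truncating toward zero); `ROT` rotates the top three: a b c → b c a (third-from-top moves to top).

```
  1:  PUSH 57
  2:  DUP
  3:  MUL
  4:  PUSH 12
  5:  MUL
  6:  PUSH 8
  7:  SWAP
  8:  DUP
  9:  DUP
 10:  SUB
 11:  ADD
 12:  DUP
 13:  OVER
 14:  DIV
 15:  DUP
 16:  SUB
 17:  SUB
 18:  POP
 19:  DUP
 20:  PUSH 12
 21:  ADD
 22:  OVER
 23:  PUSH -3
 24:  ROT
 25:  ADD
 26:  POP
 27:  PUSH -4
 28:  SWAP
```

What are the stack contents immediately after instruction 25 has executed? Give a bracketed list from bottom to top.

[8, 8, 17]

PUSH 57  57
DUP      57 57
MUL      3249
PUSH 12  3249 12
MUL      38988
PUSH 8   38988 8
SWAP     8 38988
DUP      8 38988 38988
DUP      8 38988 38988 38988
SUB      8 38988 0
ADD      8 38988
DUP      8 38988 38988
OVER     8 38988 38988 38988
DIV      8 38988 1
DUP      8 38988 1 1
SUB      8 38988 0
SUB      8 38988
POP      8
DUP      8 8
PUSH 12  8 8 12
ADD      8 20
OVER     8 20 8
PUSH -3  8 20 8 -3
ROT      8 8 -3 20
ADD      8 8 17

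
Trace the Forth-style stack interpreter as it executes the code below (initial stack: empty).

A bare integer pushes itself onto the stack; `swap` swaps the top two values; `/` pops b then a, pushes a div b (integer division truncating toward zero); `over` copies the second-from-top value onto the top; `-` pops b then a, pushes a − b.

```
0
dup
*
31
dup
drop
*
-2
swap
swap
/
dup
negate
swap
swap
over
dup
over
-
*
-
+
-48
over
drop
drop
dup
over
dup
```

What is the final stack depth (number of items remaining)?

0      -> 0
dup    -> 0 0
*      -> 0
31     -> 0 31
dup    -> 0 31 31
drop   -> 0 31
*      -> 0
-2     -> 0 -2
swap   -> -2 0
swap   -> 0 -2
/      -> 0
dup    -> 0 0
negate -> 0 0
swap   -> 0 0
swap   -> 0 0
over   -> 0 0 0
dup    -> 0 0 0 0
over   -> 0 0 0 0 0
-      -> 0 0 0 0
*      -> 0 0 0
-      -> 0 0
+      -> 0
-48    -> 0 -48
over   -> 0 -48 0
drop   -> 0 -48
drop   -> 0
dup    -> 0 0
over   -> 0 0 0
dup    -> 0 0 0 0

4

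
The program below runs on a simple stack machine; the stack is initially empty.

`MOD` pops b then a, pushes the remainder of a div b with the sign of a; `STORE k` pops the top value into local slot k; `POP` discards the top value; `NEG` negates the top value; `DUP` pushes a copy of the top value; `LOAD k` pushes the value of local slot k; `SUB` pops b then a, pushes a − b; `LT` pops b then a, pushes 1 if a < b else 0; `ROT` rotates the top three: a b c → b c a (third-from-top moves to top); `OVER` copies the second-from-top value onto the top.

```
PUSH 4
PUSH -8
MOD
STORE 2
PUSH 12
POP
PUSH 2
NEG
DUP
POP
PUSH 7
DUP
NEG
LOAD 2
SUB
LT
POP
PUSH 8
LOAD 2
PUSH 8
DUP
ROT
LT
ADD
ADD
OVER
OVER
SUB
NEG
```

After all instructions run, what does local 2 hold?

4

PUSH 4  → [4]
PUSH -8 → [4, -8]
MOD     → [4]
STORE 2 → []
PUSH 12 → [12]
POP     → []
PUSH 2  → [2]
NEG     → [-2]
DUP     → [-2, -2]
POP     → [-2]
PUSH 7  → [-2, 7]
DUP     → [-2, 7, 7]
NEG     → [-2, 7, -7]
LOAD 2  → [-2, 7, -7, 4]
SUB     → [-2, 7, -11]
LT      → [-2, 0]
POP     → [-2]
PUSH 8  → [-2, 8]
LOAD 2  → [-2, 8, 4]
PUSH 8  → [-2, 8, 4, 8]
DUP     → [-2, 8, 4, 8, 8]
ROT     → [-2, 8, 8, 8, 4]
LT      → [-2, 8, 8, 0]
ADD     → [-2, 8, 8]
ADD     → [-2, 16]
OVER    → [-2, 16, -2]
OVER    → [-2, 16, -2, 16]
SUB     → [-2, 16, -18]
NEG     → [-2, 16, 18]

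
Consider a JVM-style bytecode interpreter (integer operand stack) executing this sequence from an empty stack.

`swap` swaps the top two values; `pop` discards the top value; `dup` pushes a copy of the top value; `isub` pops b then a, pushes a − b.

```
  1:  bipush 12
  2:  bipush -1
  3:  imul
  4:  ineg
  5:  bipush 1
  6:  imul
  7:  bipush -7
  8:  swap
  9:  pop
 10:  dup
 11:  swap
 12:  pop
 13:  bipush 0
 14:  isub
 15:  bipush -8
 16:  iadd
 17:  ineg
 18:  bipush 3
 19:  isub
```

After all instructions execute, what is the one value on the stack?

bipush 12 -> [12]
bipush -1 -> [12, -1]
imul      -> [-12]
ineg      -> [12]
bipush 1  -> [12, 1]
imul      -> [12]
bipush -7 -> [12, -7]
swap      -> [-7, 12]
pop       -> [-7]
dup       -> [-7, -7]
swap      -> [-7, -7]
pop       -> [-7]
bipush 0  -> [-7, 0]
isub      -> [-7]
bipush -8 -> [-7, -8]
iadd      -> [-15]
ineg      -> [15]
bipush 3  -> [15, 3]
isub      -> [12]

12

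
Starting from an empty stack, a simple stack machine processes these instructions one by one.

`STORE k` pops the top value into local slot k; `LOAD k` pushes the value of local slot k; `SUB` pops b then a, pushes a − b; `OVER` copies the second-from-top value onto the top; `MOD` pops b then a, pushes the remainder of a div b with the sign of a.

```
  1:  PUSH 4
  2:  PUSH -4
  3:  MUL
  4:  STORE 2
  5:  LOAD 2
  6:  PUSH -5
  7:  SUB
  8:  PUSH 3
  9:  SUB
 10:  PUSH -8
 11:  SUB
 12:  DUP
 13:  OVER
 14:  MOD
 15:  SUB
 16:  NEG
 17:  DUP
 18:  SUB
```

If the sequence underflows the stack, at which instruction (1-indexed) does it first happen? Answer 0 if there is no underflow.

0

PUSH 4  → 4
PUSH -4 → 4 -4
MUL     → -16
STORE 2 → (empty)
LOAD 2  → -16
PUSH -5 → -16 -5
SUB     → -11
PUSH 3  → -11 3
SUB     → -14
PUSH -8 → -14 -8
SUB     → -6
DUP     → -6 -6
OVER    → -6 -6 -6
MOD     → -6 0
SUB     → -6
NEG     → 6
DUP     → 6 6
SUB     → 0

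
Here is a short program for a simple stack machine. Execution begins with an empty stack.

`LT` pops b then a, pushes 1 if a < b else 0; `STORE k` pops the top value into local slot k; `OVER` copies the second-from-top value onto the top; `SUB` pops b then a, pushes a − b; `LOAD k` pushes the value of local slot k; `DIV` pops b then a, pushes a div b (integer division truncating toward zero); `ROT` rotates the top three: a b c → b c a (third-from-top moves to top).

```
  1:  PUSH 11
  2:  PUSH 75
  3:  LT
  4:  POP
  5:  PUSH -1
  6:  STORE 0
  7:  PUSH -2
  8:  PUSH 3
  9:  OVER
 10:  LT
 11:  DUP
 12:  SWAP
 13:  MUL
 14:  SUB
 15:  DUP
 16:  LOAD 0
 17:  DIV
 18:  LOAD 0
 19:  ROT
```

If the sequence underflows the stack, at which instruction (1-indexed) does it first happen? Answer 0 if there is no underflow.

0

PUSH 11  [11]
PUSH 75  [11, 75]
LT       [1]
POP      []
PUSH -1  [-1]
STORE 0  []
PUSH -2  [-2]
PUSH 3   [-2, 3]
OVER     [-2, 3, -2]
LT       [-2, 0]
DUP      [-2, 0, 0]
SWAP     [-2, 0, 0]
MUL      [-2, 0]
SUB      [-2]
DUP      [-2, -2]
LOAD 0   [-2, -2, -1]
DIV      [-2, 2]
LOAD 0   [-2, 2, -1]
ROT      [2, -1, -2]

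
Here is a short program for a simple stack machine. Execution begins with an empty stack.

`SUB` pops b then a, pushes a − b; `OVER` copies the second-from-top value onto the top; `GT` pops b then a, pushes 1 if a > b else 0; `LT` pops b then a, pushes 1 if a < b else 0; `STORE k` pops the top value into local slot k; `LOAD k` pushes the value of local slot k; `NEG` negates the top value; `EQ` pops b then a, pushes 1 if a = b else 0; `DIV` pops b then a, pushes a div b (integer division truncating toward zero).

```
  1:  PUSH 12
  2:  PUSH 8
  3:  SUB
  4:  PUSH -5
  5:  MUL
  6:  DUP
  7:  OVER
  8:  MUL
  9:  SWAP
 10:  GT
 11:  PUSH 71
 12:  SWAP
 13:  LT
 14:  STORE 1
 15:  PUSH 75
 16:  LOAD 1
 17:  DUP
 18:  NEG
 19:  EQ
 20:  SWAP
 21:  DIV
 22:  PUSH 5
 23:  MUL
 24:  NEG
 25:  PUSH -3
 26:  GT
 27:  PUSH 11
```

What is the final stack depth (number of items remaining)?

2

PUSH 12 : [12]
PUSH 8  : [12, 8]
SUB     : [4]
PUSH -5 : [4, -5]
MUL     : [-20]
DUP     : [-20, -20]
OVER    : [-20, -20, -20]
MUL     : [-20, 400]
SWAP    : [400, -20]
GT      : [1]
PUSH 71 : [1, 71]
SWAP    : [71, 1]
LT      : [0]
STORE 1 : []
PUSH 75 : [75]
LOAD 1  : [75, 0]
DUP     : [75, 0, 0]
NEG     : [75, 0, 0]
EQ      : [75, 1]
SWAP    : [1, 75]
DIV     : [0]
PUSH 5  : [0, 5]
MUL     : [0]
NEG     : [0]
PUSH -3 : [0, -3]
GT      : [1]
PUSH 11 : [1, 11]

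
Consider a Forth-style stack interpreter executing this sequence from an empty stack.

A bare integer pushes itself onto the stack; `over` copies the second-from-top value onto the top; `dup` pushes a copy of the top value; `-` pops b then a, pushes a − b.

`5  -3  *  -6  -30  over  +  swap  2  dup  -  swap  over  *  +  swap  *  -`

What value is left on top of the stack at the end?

5     [5]
-3    [5, -3]
*     [-15]
-6    [-15, -6]
-30   [-15, -6, -30]
over  [-15, -6, -30, -6]
+     [-15, -6, -36]
swap  [-15, -36, -6]
2     [-15, -36, -6, 2]
dup   [-15, -36, -6, 2, 2]
-     [-15, -36, -6, 0]
swap  [-15, -36, 0, -6]
over  [-15, -36, 0, -6, 0]
*     [-15, -36, 0, 0]
+     [-15, -36, 0]
swap  [-15, 0, -36]
*     [-15, 0]
-     [-15]

-15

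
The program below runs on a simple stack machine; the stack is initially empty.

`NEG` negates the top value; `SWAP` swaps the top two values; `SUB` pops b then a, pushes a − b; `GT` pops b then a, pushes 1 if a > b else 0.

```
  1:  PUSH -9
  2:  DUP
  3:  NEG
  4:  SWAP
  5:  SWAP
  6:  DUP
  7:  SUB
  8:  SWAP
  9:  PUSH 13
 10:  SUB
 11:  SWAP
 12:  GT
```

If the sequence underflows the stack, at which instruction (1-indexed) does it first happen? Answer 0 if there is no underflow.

0

PUSH -9 -> [-9]
DUP     -> [-9, -9]
NEG     -> [-9, 9]
SWAP    -> [9, -9]
SWAP    -> [-9, 9]
DUP     -> [-9, 9, 9]
SUB     -> [-9, 0]
SWAP    -> [0, -9]
PUSH 13 -> [0, -9, 13]
SUB     -> [0, -22]
SWAP    -> [-22, 0]
GT      -> [0]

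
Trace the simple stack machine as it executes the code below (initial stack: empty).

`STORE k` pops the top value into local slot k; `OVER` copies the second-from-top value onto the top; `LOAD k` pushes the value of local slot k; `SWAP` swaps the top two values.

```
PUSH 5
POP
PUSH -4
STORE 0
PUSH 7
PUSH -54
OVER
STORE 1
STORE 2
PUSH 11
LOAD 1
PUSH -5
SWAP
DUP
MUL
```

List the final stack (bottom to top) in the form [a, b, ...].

PUSH 5   -> 5
POP      -> (empty)
PUSH -4  -> -4
STORE 0  -> (empty)
PUSH 7   -> 7
PUSH -54 -> 7 -54
OVER     -> 7 -54 7
STORE 1  -> 7 -54
STORE 2  -> 7
PUSH 11  -> 7 11
LOAD 1   -> 7 11 7
PUSH -5  -> 7 11 7 -5
SWAP     -> 7 11 -5 7
DUP      -> 7 11 -5 7 7
MUL      -> 7 11 -5 49

[7, 11, -5, 49]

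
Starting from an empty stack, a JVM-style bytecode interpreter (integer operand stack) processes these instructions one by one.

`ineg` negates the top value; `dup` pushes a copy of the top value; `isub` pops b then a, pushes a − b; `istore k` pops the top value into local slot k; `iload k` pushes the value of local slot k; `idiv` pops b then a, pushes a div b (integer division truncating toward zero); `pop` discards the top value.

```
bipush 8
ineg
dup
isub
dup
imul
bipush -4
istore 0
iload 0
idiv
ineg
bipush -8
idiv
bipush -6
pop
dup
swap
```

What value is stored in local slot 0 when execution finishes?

bipush 8   [8]
ineg       [-8]
dup        [-8, -8]
isub       [0]
dup        [0, 0]
imul       [0]
bipush -4  [0, -4]
istore 0   [0]
iload 0    [0, -4]
idiv       [0]
ineg       [0]
bipush -8  [0, -8]
idiv       [0]
bipush -6  [0, -6]
pop        [0]
dup        [0, 0]
swap       [0, 0]

-4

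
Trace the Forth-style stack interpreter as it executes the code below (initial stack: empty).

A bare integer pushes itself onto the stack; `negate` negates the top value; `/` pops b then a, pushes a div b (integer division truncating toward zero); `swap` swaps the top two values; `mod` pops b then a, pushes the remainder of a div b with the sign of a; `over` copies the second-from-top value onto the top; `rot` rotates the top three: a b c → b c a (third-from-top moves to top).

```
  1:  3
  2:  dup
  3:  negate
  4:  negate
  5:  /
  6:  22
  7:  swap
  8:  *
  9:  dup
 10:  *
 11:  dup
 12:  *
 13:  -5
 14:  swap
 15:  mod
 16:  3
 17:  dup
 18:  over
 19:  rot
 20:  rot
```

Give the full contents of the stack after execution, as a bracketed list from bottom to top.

3       [3]
dup     [3, 3]
negate  [3, -3]
negate  [3, 3]
/       [1]
22      [1, 22]
swap    [22, 1]
*       [22]
dup     [22, 22]
*       [484]
dup     [484, 484]
*       [234256]
-5      [234256, -5]
swap    [-5, 234256]
mod     [-5]
3       [-5, 3]
dup     [-5, 3, 3]
over    [-5, 3, 3, 3]
rot     [-5, 3, 3, 3]
rot     [-5, 3, 3, 3]

[-5, 3, 3, 3]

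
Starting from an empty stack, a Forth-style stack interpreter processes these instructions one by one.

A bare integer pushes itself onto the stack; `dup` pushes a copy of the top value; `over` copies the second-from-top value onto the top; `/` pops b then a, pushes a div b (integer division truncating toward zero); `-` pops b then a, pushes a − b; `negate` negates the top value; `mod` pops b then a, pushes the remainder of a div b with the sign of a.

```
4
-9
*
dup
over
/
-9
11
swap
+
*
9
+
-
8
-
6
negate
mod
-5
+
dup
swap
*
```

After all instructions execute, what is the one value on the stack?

36

4      -> 4
-9     -> 4 -9
*      -> -36
dup    -> -36 -36
over   -> -36 -36 -36
/      -> -36 1
-9     -> -36 1 -9
11     -> -36 1 -9 11
swap   -> -36 1 11 -9
+      -> -36 1 2
*      -> -36 2
9      -> -36 2 9
+      -> -36 11
-      -> -47
8      -> -47 8
-      -> -55
6      -> -55 6
negate -> -55 -6
mod    -> -1
-5     -> -1 -5
+      -> -6
dup    -> -6 -6
swap   -> -6 -6
*      -> 36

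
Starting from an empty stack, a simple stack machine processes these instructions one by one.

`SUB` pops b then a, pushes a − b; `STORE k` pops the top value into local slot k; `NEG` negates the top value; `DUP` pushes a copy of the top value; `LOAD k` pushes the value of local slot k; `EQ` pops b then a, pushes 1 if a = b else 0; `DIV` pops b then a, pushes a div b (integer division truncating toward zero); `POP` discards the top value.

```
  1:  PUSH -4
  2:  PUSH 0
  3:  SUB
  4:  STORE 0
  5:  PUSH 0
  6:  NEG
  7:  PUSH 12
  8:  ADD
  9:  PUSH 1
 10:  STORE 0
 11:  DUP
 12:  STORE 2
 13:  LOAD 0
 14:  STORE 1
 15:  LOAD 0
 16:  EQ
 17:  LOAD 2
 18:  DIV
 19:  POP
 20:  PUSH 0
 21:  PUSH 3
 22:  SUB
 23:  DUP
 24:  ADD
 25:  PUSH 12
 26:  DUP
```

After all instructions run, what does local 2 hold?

12

PUSH -4 : -4
PUSH 0  : -4 0
SUB     : -4
STORE 0 : (empty)
PUSH 0  : 0
NEG     : 0
PUSH 12 : 0 12
ADD     : 12
PUSH 1  : 12 1
STORE 0 : 12
DUP     : 12 12
STORE 2 : 12
LOAD 0  : 12 1
STORE 1 : 12
LOAD 0  : 12 1
EQ      : 0
LOAD 2  : 0 12
DIV     : 0
POP     : (empty)
PUSH 0  : 0
PUSH 3  : 0 3
SUB     : -3
DUP     : -3 -3
ADD     : -6
PUSH 12 : -6 12
DUP     : -6 12 12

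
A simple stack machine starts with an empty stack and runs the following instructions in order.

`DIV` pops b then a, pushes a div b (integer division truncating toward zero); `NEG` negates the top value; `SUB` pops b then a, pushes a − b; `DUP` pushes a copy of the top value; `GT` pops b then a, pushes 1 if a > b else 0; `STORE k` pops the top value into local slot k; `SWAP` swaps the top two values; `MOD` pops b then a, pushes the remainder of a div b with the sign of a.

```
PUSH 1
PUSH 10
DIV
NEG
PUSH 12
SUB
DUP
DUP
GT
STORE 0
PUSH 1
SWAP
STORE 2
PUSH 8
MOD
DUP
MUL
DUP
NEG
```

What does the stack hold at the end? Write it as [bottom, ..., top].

PUSH 1  → [1]
PUSH 10 → [1, 10]
DIV     → [0]
NEG     → [0]
PUSH 12 → [0, 12]
SUB     → [-12]
DUP     → [-12, -12]
DUP     → [-12, -12, -12]
GT      → [-12, 0]
STORE 0 → [-12]
PUSH 1  → [-12, 1]
SWAP    → [1, -12]
STORE 2 → [1]
PUSH 8  → [1, 8]
MOD     → [1]
DUP     → [1, 1]
MUL     → [1]
DUP     → [1, 1]
NEG     → [1, -1]

[1, -1]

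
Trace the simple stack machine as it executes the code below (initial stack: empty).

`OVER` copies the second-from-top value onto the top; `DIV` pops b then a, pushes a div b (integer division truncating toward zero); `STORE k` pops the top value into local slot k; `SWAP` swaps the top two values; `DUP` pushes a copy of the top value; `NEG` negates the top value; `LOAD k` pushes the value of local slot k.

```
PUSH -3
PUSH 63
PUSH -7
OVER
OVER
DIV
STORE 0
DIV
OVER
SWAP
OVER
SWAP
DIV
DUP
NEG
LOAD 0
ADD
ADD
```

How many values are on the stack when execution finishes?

3

PUSH -3 → -3
PUSH 63 → -3 63
PUSH -7 → -3 63 -7
OVER    → -3 63 -7 63
OVER    → -3 63 -7 63 -7
DIV     → -3 63 -7 -9
STORE 0 → -3 63 -7
DIV     → -3 -9
OVER    → -3 -9 -3
SWAP    → -3 -3 -9
OVER    → -3 -3 -9 -3
SWAP    → -3 -3 -3 -9
DIV     → -3 -3 0
DUP     → -3 -3 0 0
NEG     → -3 -3 0 0
LOAD 0  → -3 -3 0 0 -9
ADD     → -3 -3 0 -9
ADD     → -3 -3 -9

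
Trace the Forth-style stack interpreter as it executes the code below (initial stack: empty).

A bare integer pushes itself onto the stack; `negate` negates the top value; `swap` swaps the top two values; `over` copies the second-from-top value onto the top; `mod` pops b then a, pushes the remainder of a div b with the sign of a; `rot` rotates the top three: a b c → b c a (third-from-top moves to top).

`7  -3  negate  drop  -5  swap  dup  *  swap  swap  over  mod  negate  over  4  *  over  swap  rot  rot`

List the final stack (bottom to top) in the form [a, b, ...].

[-5, -20, -4, -4]

7      → 7
-3     → 7 -3
negate → 7 3
drop   → 7
-5     → 7 -5
swap   → -5 7
dup    → -5 7 7
*      → -5 49
swap   → 49 -5
swap   → -5 49
over   → -5 49 -5
mod    → -5 4
negate → -5 -4
over   → -5 -4 -5
4      → -5 -4 -5 4
*      → -5 -4 -20
over   → -5 -4 -20 -4
swap   → -5 -4 -4 -20
rot    → -5 -4 -20 -4
rot    → -5 -20 -4 -4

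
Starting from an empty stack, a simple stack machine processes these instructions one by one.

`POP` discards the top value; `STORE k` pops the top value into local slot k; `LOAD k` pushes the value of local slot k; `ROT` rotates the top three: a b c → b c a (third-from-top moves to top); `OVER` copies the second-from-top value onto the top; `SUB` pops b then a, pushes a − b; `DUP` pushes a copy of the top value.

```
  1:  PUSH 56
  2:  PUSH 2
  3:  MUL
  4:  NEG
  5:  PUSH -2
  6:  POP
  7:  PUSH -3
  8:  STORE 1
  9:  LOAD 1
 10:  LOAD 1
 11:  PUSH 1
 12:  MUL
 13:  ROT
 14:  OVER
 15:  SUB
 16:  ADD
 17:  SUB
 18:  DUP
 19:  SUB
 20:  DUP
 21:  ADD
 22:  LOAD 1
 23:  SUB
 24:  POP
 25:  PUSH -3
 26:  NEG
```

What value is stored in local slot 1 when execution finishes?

-3

PUSH 56  56
PUSH 2   56 2
MUL      112
NEG      -112
PUSH -2  -112 -2
POP      -112
PUSH -3  -112 -3
STORE 1  -112
LOAD 1   -112 -3
LOAD 1   -112 -3 -3
PUSH 1   -112 -3 -3 1
MUL      -112 -3 -3
ROT      -3 -3 -112
OVER     -3 -3 -112 -3
SUB      -3 -3 -109
ADD      -3 -112
SUB      109
DUP      109 109
SUB      0
DUP      0 0
ADD      0
LOAD 1   0 -3
SUB      3
POP      (empty)
PUSH -3  -3
NEG      3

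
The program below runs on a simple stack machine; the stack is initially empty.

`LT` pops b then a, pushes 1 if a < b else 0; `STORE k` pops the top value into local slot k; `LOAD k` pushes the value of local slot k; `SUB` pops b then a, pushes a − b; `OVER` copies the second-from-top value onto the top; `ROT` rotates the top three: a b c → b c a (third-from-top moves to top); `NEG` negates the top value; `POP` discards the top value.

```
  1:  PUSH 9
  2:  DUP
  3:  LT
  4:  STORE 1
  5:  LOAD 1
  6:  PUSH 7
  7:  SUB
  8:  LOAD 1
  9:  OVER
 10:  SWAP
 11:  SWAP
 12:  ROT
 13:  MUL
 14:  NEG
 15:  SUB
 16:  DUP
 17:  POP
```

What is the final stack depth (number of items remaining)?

PUSH 9  : 9
DUP     : 9 9
LT      : 0
STORE 1 : (empty)
LOAD 1  : 0
PUSH 7  : 0 7
SUB     : -7
LOAD 1  : -7 0
OVER    : -7 0 -7
SWAP    : -7 -7 0
SWAP    : -7 0 -7
ROT     : 0 -7 -7
MUL     : 0 49
NEG     : 0 -49
SUB     : 49
DUP     : 49 49
POP     : 49

1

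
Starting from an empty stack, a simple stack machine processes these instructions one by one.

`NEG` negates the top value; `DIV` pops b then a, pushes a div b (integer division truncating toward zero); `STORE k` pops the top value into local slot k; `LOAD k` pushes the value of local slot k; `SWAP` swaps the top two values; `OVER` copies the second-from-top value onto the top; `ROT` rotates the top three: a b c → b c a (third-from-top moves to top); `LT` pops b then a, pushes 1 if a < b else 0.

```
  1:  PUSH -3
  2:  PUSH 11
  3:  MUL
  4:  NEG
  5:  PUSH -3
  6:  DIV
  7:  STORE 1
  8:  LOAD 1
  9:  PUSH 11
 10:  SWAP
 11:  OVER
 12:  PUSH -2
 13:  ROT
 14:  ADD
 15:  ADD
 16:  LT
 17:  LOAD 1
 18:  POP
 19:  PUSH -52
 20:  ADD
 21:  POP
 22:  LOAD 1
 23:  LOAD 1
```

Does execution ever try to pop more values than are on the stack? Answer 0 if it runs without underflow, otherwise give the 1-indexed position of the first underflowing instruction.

0

PUSH -3  : [-3]
PUSH 11  : [-3, 11]
MUL      : [-33]
NEG      : [33]
PUSH -3  : [33, -3]
DIV      : [-11]
STORE 1  : []
LOAD 1   : [-11]
PUSH 11  : [-11, 11]
SWAP     : [11, -11]
OVER     : [11, -11, 11]
PUSH -2  : [11, -11, 11, -2]
ROT      : [11, 11, -2, -11]
ADD      : [11, 11, -13]
ADD      : [11, -2]
LT       : [0]
LOAD 1   : [0, -11]
POP      : [0]
PUSH -52 : [0, -52]
ADD      : [-52]
POP      : []
LOAD 1   : [-11]
LOAD 1   : [-11, -11]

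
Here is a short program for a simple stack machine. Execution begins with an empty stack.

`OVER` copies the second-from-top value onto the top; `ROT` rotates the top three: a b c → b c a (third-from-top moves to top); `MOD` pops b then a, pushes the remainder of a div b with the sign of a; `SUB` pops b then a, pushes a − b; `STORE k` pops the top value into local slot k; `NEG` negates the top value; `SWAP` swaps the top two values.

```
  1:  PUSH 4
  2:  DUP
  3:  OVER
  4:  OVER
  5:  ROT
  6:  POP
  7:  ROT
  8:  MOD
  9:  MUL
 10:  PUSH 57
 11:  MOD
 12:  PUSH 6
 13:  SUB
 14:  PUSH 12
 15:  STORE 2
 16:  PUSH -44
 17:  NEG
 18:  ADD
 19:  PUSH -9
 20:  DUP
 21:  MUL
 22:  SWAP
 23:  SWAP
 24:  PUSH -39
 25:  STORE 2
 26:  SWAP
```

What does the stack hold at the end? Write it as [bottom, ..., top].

[81, 38]

PUSH 4   : [4]
DUP      : [4, 4]
OVER     : [4, 4, 4]
OVER     : [4, 4, 4, 4]
ROT      : [4, 4, 4, 4]
POP      : [4, 4, 4]
ROT      : [4, 4, 4]
MOD      : [4, 0]
MUL      : [0]
PUSH 57  : [0, 57]
MOD      : [0]
PUSH 6   : [0, 6]
SUB      : [-6]
PUSH 12  : [-6, 12]
STORE 2  : [-6]
PUSH -44 : [-6, -44]
NEG      : [-6, 44]
ADD      : [38]
PUSH -9  : [38, -9]
DUP      : [38, -9, -9]
MUL      : [38, 81]
SWAP     : [81, 38]
SWAP     : [38, 81]
PUSH -39 : [38, 81, -39]
STORE 2  : [38, 81]
SWAP     : [81, 38]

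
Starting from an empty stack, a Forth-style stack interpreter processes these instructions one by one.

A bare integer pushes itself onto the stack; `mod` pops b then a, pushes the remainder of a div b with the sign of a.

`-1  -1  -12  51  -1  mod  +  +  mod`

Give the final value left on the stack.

-1

-1  -> -1
-1  -> -1 -1
-12 -> -1 -1 -12
51  -> -1 -1 -12 51
-1  -> -1 -1 -12 51 -1
mod -> -1 -1 -12 0
+   -> -1 -1 -12
+   -> -1 -13
mod -> -1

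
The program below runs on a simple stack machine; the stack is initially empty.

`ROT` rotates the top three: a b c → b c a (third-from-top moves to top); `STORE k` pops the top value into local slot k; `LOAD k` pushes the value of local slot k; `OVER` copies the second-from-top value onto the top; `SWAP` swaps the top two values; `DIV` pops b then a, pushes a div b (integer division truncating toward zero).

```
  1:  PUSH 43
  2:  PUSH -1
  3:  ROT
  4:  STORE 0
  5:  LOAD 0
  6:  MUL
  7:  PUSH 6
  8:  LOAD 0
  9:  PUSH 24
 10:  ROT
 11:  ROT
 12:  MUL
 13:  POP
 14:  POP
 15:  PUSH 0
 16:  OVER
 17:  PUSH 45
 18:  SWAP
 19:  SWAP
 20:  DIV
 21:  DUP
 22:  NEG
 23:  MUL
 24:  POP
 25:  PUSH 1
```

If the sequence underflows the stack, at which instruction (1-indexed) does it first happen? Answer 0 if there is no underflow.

3

PUSH 43 → [43]
PUSH -1 → [43, -1]
ROT  — needs 3 operands, stack has 2 → underflow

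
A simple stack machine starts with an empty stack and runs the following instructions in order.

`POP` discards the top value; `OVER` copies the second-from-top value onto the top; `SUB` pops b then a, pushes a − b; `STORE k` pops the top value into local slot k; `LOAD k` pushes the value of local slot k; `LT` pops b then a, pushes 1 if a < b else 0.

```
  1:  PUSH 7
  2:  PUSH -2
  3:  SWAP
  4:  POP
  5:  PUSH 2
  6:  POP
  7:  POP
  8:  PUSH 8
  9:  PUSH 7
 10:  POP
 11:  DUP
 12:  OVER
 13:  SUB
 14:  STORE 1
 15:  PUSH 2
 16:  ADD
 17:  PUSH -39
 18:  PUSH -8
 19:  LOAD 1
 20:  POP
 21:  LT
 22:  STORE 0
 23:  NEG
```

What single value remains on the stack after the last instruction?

-10

PUSH 7   → 7
PUSH -2  → 7 -2
SWAP     → -2 7
POP      → -2
PUSH 2   → -2 2
POP      → -2
POP      → (empty)
PUSH 8   → 8
PUSH 7   → 8 7
POP      → 8
DUP      → 8 8
OVER     → 8 8 8
SUB      → 8 0
STORE 1  → 8
PUSH 2   → 8 2
ADD      → 10
PUSH -39 → 10 -39
PUSH -8  → 10 -39 -8
LOAD 1   → 10 -39 -8 0
POP      → 10 -39 -8
LT       → 10 1
STORE 0  → 10
NEG      → -10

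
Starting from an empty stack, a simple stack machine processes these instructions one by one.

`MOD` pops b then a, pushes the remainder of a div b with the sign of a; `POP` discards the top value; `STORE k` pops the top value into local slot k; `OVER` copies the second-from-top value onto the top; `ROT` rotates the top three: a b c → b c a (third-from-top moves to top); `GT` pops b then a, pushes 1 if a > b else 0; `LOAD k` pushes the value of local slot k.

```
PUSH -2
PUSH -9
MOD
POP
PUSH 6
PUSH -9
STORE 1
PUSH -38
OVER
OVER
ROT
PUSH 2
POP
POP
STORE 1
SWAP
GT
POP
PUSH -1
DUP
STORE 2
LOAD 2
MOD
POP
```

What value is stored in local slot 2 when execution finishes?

-1

PUSH -2  : -2
PUSH -9  : -2 -9
MOD      : -2
POP      : (empty)
PUSH 6   : 6
PUSH -9  : 6 -9
STORE 1  : 6
PUSH -38 : 6 -38
OVER     : 6 -38 6
OVER     : 6 -38 6 -38
ROT      : 6 6 -38 -38
PUSH 2   : 6 6 -38 -38 2
POP      : 6 6 -38 -38
POP      : 6 6 -38
STORE 1  : 6 6
SWAP     : 6 6
GT       : 0
POP      : (empty)
PUSH -1  : -1
DUP      : -1 -1
STORE 2  : -1
LOAD 2   : -1 -1
MOD      : 0
POP      : (empty)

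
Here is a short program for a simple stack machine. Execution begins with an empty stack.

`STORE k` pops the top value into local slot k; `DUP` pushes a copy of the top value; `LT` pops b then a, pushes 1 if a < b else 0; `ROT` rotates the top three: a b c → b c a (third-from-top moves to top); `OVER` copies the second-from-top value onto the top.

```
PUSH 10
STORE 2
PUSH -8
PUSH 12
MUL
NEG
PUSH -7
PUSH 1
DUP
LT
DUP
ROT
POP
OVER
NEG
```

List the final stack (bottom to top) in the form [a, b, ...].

PUSH 10  [10]
STORE 2  []
PUSH -8  [-8]
PUSH 12  [-8, 12]
MUL      [-96]
NEG      [96]
PUSH -7  [96, -7]
PUSH 1   [96, -7, 1]
DUP      [96, -7, 1, 1]
LT       [96, -7, 0]
DUP      [96, -7, 0, 0]
ROT      [96, 0, 0, -7]
POP      [96, 0, 0]
OVER     [96, 0, 0, 0]
NEG      [96, 0, 0, 0]

[96, 0, 0, 0]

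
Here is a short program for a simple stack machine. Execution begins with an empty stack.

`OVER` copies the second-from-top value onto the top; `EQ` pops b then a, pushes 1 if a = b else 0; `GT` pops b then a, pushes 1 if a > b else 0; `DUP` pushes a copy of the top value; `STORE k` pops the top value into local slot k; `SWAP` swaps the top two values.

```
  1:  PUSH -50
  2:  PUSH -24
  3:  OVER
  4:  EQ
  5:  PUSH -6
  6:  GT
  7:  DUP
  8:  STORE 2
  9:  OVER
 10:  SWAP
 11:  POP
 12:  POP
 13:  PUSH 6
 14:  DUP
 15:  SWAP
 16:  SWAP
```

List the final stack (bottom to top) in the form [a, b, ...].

[-50, 6, 6]

PUSH -50 : -50
PUSH -24 : -50 -24
OVER     : -50 -24 -50
EQ       : -50 0
PUSH -6  : -50 0 -6
GT       : -50 1
DUP      : -50 1 1
STORE 2  : -50 1
OVER     : -50 1 -50
SWAP     : -50 -50 1
POP      : -50 -50
POP      : -50
PUSH 6   : -50 6
DUP      : -50 6 6
SWAP     : -50 6 6
SWAP     : -50 6 6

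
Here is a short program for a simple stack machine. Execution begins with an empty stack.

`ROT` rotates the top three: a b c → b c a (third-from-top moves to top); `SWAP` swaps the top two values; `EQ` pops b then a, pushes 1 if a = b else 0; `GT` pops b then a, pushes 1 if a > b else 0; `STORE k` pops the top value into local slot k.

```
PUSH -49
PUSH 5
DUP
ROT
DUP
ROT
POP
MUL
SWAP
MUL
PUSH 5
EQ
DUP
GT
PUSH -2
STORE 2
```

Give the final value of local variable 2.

-2

PUSH -49  [-49]
PUSH 5    [-49, 5]
DUP       [-49, 5, 5]
ROT       [5, 5, -49]
DUP       [5, 5, -49, -49]
ROT       [5, -49, -49, 5]
POP       [5, -49, -49]
MUL       [5, 2401]
SWAP      [2401, 5]
MUL       [12005]
PUSH 5    [12005, 5]
EQ        [0]
DUP       [0, 0]
GT        [0]
PUSH -2   [0, -2]
STORE 2   [0]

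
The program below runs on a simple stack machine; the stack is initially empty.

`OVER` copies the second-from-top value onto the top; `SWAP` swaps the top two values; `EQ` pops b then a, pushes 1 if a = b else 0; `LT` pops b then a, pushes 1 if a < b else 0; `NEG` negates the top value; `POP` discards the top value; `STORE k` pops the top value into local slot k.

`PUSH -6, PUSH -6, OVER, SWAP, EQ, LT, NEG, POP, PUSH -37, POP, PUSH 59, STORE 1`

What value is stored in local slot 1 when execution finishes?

PUSH -6  : -6
PUSH -6  : -6 -6
OVER     : -6 -6 -6
SWAP     : -6 -6 -6
EQ       : -6 1
LT       : 1
NEG      : -1
POP      : (empty)
PUSH -37 : -37
POP      : (empty)
PUSH 59  : 59
STORE 1  : (empty)

59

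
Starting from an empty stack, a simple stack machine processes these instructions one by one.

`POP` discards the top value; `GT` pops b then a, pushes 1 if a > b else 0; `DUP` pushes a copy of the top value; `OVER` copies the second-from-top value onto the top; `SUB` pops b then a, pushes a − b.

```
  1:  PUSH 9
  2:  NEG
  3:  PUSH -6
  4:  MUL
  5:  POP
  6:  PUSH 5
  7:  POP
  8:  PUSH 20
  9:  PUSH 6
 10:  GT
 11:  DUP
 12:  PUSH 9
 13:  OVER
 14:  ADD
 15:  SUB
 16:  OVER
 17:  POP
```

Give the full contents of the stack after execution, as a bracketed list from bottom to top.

[1, -9]

PUSH 9  : [9]
NEG     : [-9]
PUSH -6 : [-9, -6]
MUL     : [54]
POP     : []
PUSH 5  : [5]
POP     : []
PUSH 20 : [20]
PUSH 6  : [20, 6]
GT      : [1]
DUP     : [1, 1]
PUSH 9  : [1, 1, 9]
OVER    : [1, 1, 9, 1]
ADD     : [1, 1, 10]
SUB     : [1, -9]
OVER    : [1, -9, 1]
POP     : [1, -9]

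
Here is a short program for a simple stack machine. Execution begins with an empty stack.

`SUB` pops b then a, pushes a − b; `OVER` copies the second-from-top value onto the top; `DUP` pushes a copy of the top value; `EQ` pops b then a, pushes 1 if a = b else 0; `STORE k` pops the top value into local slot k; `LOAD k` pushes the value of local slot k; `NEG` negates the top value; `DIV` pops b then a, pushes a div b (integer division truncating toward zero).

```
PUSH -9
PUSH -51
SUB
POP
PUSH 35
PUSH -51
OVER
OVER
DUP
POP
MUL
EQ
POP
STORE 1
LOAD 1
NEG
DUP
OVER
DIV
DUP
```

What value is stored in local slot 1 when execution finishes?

35

PUSH -9  -> [-9]
PUSH -51 -> [-9, -51]
SUB      -> [42]
POP      -> []
PUSH 35  -> [35]
PUSH -51 -> [35, -51]
OVER     -> [35, -51, 35]
OVER     -> [35, -51, 35, -51]
DUP      -> [35, -51, 35, -51, -51]
POP      -> [35, -51, 35, -51]
MUL      -> [35, -51, -1785]
EQ       -> [35, 0]
POP      -> [35]
STORE 1  -> []
LOAD 1   -> [35]
NEG      -> [-35]
DUP      -> [-35, -35]
OVER     -> [-35, -35, -35]
DIV      -> [-35, 1]
DUP      -> [-35, 1, 1]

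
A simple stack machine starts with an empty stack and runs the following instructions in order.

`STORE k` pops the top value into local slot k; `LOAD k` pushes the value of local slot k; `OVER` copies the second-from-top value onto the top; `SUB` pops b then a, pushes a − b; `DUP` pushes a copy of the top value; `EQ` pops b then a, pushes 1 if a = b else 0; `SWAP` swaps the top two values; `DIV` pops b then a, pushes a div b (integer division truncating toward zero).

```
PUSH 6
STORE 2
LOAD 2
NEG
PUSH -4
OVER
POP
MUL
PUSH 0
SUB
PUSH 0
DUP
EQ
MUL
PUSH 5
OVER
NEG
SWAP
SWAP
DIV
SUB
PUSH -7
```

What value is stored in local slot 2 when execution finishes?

6

PUSH 6  : [6]
STORE 2 : []
LOAD 2  : [6]
NEG     : [-6]
PUSH -4 : [-6, -4]
OVER    : [-6, -4, -6]
POP     : [-6, -4]
MUL     : [24]
PUSH 0  : [24, 0]
SUB     : [24]
PUSH 0  : [24, 0]
DUP     : [24, 0, 0]
EQ      : [24, 1]
MUL     : [24]
PUSH 5  : [24, 5]
OVER    : [24, 5, 24]
NEG     : [24, 5, -24]
SWAP    : [24, -24, 5]
SWAP    : [24, 5, -24]
DIV     : [24, 0]
SUB     : [24]
PUSH -7 : [24, -7]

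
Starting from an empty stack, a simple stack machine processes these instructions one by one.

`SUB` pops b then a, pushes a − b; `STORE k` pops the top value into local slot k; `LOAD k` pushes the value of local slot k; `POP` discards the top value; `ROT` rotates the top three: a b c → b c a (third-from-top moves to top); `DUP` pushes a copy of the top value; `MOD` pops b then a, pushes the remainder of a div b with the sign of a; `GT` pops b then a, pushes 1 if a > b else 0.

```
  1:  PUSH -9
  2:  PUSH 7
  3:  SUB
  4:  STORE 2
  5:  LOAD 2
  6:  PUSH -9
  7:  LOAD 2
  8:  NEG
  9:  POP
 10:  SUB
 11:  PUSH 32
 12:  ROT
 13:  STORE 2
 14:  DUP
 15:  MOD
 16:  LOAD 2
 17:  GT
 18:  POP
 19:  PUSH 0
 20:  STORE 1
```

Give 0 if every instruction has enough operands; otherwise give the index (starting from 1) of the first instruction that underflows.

12

PUSH -9  -9
PUSH 7   -9 7
SUB      -16
STORE 2  (empty)
LOAD 2   -16
PUSH -9  -16 -9
LOAD 2   -16 -9 -16
NEG      -16 -9 16
POP      -16 -9
SUB      -7
PUSH 32  -7 32
ROT  — needs 3 operands, stack has 2 → underflow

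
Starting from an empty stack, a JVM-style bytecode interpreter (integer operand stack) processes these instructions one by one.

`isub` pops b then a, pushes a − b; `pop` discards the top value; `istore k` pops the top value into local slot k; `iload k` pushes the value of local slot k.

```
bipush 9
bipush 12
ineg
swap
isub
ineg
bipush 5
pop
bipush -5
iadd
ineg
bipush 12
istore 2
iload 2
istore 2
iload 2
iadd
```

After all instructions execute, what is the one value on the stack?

bipush 9  → [9]
bipush 12 → [9, 12]
ineg      → [9, -12]
swap      → [-12, 9]
isub      → [-21]
ineg      → [21]
bipush 5  → [21, 5]
pop       → [21]
bipush -5 → [21, -5]
iadd      → [16]
ineg      → [-16]
bipush 12 → [-16, 12]
istore 2  → [-16]
iload 2   → [-16, 12]
istore 2  → [-16]
iload 2   → [-16, 12]
iadd      → [-4]

-4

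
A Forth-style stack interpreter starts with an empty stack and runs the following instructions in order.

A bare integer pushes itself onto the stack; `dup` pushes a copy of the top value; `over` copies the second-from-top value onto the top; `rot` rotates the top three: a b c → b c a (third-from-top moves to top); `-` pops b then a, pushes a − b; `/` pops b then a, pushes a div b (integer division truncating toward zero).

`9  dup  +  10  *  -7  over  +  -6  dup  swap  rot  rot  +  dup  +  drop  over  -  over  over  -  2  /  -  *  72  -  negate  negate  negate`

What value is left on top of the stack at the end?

66492

9      -> 9
dup    -> 9 9
+      -> 18
10     -> 18 10
*      -> 180
-7     -> 180 -7
over   -> 180 -7 180
+      -> 180 173
-6     -> 180 173 -6
dup    -> 180 173 -6 -6
swap   -> 180 173 -6 -6
rot    -> 180 -6 -6 173
rot    -> 180 -6 173 -6
+      -> 180 -6 167
dup    -> 180 -6 167 167
+      -> 180 -6 334
drop   -> 180 -6
over   -> 180 -6 180
-      -> 180 -186
over   -> 180 -186 180
over   -> 180 -186 180 -186
-      -> 180 -186 366
2      -> 180 -186 366 2
/      -> 180 -186 183
-      -> 180 -369
*      -> -66420
72     -> -66420 72
-      -> -66492
negate -> 66492
negate -> -66492
negate -> 66492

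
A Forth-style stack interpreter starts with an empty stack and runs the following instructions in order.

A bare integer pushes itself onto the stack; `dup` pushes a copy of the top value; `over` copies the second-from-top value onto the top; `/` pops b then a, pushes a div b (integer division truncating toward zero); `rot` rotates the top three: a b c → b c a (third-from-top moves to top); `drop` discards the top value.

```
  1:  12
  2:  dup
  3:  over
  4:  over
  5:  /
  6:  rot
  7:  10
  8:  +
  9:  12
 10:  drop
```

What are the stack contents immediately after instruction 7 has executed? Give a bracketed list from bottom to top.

12   → [12]
dup  → [12, 12]
over → [12, 12, 12]
over → [12, 12, 12, 12]
/    → [12, 12, 1]
rot  → [12, 1, 12]
10   → [12, 1, 12, 10]

[12, 1, 12, 10]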